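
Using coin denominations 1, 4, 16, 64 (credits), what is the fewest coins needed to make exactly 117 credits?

Greedy: take as many of the largest coin as possible, then repeat with the remainder.
117 − 1×64→53 − 3×16→5 − 1×4→1 − 1×1→0
Total coins = 1 + 3 + 1 + 1 = 6

6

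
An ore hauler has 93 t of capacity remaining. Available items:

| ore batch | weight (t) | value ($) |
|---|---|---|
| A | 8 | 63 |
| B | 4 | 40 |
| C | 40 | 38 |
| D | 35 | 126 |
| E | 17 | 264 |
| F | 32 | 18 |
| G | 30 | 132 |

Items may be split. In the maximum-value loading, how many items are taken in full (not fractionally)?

Sort by value per unit weight and fill in that order.
Ratios (sorted): E 15.53, B 10.00, A 7.88, G 4.40, D 3.60, C 0.95, F 0.56
take E (17 @ 264); take B (4 @ 40); take A (8 @ 63); take G (30 @ 132); take 34/35 of D → 122.40. Capacity used 93/93.
4 item(s) taken whole; one partial (take 34/35 of D).

4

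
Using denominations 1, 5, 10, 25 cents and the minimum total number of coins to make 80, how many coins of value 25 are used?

Greedy: take as many of the largest coin as possible, then repeat with the remainder.
80 − 3×25→5 − 1×5→0
Count of 25: 3

3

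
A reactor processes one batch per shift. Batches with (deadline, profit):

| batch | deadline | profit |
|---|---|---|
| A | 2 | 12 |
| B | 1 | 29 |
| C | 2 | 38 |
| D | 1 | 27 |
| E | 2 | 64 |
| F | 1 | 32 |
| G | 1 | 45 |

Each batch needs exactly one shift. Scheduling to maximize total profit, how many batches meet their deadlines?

2

Sort by profit descending; place each in the latest free slot ≤ its deadline.
Profit order: E=64 G=45 C=38 F=32 B=29 D=27 A=12
Assign: E→slot 2, G→slot 1, C skipped, F skipped, B skipped, D skipped, A skipped.
Slots: [1:G] [2:E]
2 of 7 scheduled.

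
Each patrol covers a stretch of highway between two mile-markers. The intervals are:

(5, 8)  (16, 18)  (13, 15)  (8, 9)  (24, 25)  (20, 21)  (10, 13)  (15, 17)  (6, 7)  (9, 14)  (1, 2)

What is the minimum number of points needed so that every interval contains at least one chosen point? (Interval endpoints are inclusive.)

Sorted: [1,2] [6,7] [5,8] [8,9] [10,13] [9,14] [13,15] [15,17] [16,18] [20,21] [24,25]
{[1,2]} hit by 2; {[6,7],[5,8]} hit by 7; {[8,9]} hit by 9; {[10,13],[9,14],[13,15]} hit by 13; {[15,17],[16,18]} hit by 17; {[20,21]} hit by 21; {[24,25]} hit by 25.
Points: 2, 7, 9, 13, 17, 21, 25 (7 total).

7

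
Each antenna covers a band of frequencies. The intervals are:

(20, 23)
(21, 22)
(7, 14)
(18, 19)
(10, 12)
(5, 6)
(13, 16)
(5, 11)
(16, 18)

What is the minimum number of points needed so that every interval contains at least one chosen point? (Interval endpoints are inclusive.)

By right end: [5,6]  [5,11]  [10,12]  [7,14]  [13,16]  [16,18]  [18,19]  [21,22]  [20,23]
[5,6] uncovered → point at 6; [10,12] uncovered → point at 12; [13,16] uncovered → point at 16; [18,19] uncovered → point at 19; [21,22] uncovered → point at 22.
Points: 6, 12, 16, 19, 22 (5 total).

5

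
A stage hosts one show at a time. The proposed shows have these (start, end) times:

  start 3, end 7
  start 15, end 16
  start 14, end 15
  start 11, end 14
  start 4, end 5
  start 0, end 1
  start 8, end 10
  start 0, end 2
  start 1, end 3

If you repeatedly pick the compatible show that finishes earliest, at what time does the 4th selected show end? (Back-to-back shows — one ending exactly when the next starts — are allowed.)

10

Sort by end time and greedily take each interval whose start is ≥ the last chosen end.
Sorted by end: (0,1)  (0,2)  (1,3)  (4,5)  (3,7)  (8,10)  (11,14)  (14,15)  (15,16)
take (0,1); skip (0,2); take (1,3); take (4,5); take (8,10); take (11,14); take (14,15); take (15,16).
Selected: (0,1) (1,3) (4,5) (8,10) (11,14) (14,15) (15,16)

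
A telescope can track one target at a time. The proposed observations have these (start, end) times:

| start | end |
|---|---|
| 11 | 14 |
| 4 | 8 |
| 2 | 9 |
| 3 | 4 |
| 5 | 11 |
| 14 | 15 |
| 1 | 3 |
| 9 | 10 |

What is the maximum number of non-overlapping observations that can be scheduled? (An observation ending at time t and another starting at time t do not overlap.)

Sorted by end: (1,3)  (3,4)  (4,8)  (2,9)  (9,10)  (5,11)  (11,14)  (14,15)
take (1,3); take (3,4); take (4,8); take (9,10); skip (5,11); take (11,14); take (14,15).
Selected 6 observations.

6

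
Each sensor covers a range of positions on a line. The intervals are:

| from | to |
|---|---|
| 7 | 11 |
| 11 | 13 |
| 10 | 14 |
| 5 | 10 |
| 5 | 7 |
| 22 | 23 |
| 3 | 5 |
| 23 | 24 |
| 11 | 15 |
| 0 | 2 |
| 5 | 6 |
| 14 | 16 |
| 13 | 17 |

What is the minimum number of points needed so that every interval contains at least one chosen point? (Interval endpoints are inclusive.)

Sort by right endpoint; whenever an interval is uncovered, place a point at its right end.
By right end: [0,2]  [3,5]  [5,6]  [5,7]  [5,10]  [7,11]  [11,13]  [10,14]  [11,15]  [14,16]  [13,17]  [22,23]  [23,24]
[0,2] uncovered → point at 2; [3,5] uncovered → point at 5; [7,11] uncovered → point at 11; [14,16] uncovered → point at 16; [22,23] uncovered → point at 23.
Points: 2, 5, 11, 16, 23 (5 total).

5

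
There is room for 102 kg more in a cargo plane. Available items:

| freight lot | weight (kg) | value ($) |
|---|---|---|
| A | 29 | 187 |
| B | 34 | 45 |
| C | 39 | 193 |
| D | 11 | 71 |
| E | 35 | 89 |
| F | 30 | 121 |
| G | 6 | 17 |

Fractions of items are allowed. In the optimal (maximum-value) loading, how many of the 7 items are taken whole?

Greedy by value/weight ratio, highest first.
Order: D (71/11=6.45) > A (187/29=6.45) > C (193/39=4.95) > F (121/30=4.03) > G (17/6=2.83) > E (89/35=2.54) > B (45/34=1.32)
Fill: take D (11 @ 71) → take A (29 @ 187) → take C (39 @ 193) → take 23/30 of F → 92.77; 102/102 used.
3 item(s) taken whole; one partial (take 23/30 of F).

3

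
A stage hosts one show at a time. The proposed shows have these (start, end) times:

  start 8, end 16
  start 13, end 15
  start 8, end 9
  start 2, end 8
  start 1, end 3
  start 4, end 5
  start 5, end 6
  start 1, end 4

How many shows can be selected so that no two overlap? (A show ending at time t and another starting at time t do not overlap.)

5

By end time: (1,3), (1,4), (4,5), (5,6), (2,8), (8,9), (13,15), (8,16).
Pick (1,3); next start ≥ 3 → (4,5); next start ≥ 5 → (5,6); next start ≥ 6 → (8,9); next start ≥ 9 → (13,15).
Selected 5 shows.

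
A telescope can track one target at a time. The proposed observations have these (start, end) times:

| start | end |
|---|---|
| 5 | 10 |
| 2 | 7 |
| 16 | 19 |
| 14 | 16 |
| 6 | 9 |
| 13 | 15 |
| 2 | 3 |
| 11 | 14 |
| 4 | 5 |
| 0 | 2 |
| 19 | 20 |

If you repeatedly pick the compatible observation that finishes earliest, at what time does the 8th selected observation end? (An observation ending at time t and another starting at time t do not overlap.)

Sorted by end: (0,2)  (2,3)  (4,5)  (2,7)  (6,9)  (5,10)  (11,14)  (13,15)  (14,16)  (16,19)  (19,20)
take (0,2); take (2,3); take (4,5); take (6,9); skip (5,10); take (11,14); take (14,16); take (16,19); take (19,20).
Selected: (0,2) (2,3) (4,5) (6,9) (11,14) (14,16) (16,19) (19,20)

20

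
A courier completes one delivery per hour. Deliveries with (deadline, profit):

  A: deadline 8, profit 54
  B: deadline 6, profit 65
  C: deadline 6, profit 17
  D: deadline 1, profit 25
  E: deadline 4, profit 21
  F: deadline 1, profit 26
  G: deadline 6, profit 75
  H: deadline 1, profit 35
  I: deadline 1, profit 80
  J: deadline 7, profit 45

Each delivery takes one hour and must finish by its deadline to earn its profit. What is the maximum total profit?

Profit order: I=80 G=75 B=65 A=54 J=45 H=35 F=26 D=25 E=21 C=17
Assign: I→slot 1, G→slot 6, B→slot 5, A→slot 8, J→slot 7, H skipped, F skipped, D skipped, E→slot 4, C→slot 3.
Slots: [1:I] [3:C] [4:E] [5:B] [6:G] [7:J] [8:A]
Profit = 80 + 17 + 21 + 65 + 75 + 45 + 54 = 357

357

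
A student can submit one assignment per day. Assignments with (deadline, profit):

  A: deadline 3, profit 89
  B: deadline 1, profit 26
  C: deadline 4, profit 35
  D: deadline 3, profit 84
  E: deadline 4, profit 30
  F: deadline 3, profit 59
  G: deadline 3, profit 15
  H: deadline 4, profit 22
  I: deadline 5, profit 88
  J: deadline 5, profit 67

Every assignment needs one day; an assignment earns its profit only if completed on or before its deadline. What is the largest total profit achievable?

387

By profit: A(d3,89), I(d5,88), D(d3,84), J(d5,67), F(d3,59), C(d4,35), E(d4,30), B(d1,26), H(d4,22), G(d3,15)
A→slot 3; I→slot 5; D→slot 2; J→slot 4; F→slot 1; C skipped; E skipped; B skipped; H skipped; G skipped.
Profit = 59 + 84 + 89 + 67 + 88 = 387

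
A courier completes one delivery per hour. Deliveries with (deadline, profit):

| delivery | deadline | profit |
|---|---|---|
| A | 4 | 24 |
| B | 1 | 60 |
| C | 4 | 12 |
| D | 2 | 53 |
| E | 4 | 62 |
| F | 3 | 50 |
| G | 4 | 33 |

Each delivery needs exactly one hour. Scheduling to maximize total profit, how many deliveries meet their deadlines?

4

By profit: E(d4,62), B(d1,60), D(d2,53), F(d3,50), G(d4,33), A(d4,24), C(d4,12)
E→slot 4; B→slot 1; D→slot 2; F→slot 3; G skipped; A skipped; C skipped.
4 of 7 scheduled.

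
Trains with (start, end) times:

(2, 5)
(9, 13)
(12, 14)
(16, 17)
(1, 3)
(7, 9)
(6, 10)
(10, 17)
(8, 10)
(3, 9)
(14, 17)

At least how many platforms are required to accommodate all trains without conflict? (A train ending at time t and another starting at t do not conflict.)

4

Count concurrent intervals with a sweep; the peak is the room count.
starts: [1, 2, 3, 6, 7, 8, 9, 10, 12, 14, 16]
ends:   [3, 5, 9, 9, 10, 10, 13, 14, 17, 17, 17]
s1→1 s2→2 e3→1 s3→2 e5→1 s6→2 s7→3 s8→4  — peak 4.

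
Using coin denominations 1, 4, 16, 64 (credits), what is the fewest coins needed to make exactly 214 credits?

7

Use the largest denomination that fits, subtract, and repeat.
214 − 3×64→22 − 1×16→6 − 1×4→2 − 2×1→0
Total coins = 3 + 1 + 1 + 2 = 7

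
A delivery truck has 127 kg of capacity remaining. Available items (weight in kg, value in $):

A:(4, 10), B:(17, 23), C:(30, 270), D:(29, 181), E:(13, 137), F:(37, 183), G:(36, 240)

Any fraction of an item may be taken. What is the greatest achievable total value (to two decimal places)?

921.97

Ratios (sorted): E 10.54, C 9.00, G 6.67, D 6.24, F 4.95, A 2.50, B 1.35
take E (13 @ 137); take C (30 @ 270); take G (36 @ 240); take D (29 @ 181); take 19/37 of F → 93.97. Capacity used 127/127.
Total value = 921.97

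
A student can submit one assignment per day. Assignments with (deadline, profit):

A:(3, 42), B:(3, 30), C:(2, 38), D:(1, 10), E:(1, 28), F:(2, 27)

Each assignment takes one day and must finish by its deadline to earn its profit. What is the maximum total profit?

110

Sort by profit descending; place each in the latest free slot ≤ its deadline.
Profit order: A=42 C=38 B=30 E=28 F=27 D=10
Assign: A→slot 3, C→slot 2, B→slot 1, E skipped, F skipped, D skipped.
Slots: [1:B] [2:C] [3:A]
Profit = 30 + 38 + 42 = 110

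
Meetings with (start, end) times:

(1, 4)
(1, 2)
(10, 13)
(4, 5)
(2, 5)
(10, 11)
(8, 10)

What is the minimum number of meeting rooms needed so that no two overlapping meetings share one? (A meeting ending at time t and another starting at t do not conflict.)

Count concurrent intervals with a sweep; the peak is the room count.
Events (time:±→running): 1:+→1 1:+→2 … peak 2.

2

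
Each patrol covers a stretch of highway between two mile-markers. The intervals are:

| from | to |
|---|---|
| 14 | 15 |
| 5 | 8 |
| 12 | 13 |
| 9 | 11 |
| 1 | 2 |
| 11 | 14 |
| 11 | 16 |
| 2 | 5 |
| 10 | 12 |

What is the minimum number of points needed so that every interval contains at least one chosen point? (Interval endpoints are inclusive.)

Sort by right endpoint; whenever an interval is uncovered, place a point at its right end.
By right end: [1,2]  [2,5]  [5,8]  [9,11]  [10,12]  [12,13]  [11,14]  [14,15]  [11,16]
[1,2] uncovered → point at 2; [5,8] uncovered → point at 8; [9,11] uncovered → point at 11; [12,13] uncovered → point at 13; [14,15] uncovered → point at 15.
Points: 2, 8, 11, 13, 15 (5 total).

5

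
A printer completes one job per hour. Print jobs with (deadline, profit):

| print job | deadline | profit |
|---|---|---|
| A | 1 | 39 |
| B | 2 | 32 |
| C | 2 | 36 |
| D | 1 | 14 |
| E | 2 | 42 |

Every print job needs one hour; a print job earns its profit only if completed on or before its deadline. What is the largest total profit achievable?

81

Profit order: E=42 A=39 C=36 B=32 D=14
Assign: E→slot 2, A→slot 1, C skipped, B skipped, D skipped.
Slots: [1:A] [2:E]
Profit = 39 + 42 = 81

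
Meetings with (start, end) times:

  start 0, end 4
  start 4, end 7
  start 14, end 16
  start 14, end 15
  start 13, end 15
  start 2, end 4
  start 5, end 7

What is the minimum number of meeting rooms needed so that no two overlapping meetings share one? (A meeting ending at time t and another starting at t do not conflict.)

3

starts: [0, 2, 4, 5, 13, 14, 14]
ends:   [4, 4, 7, 7, 15, 15, 16]
s0→1 s2→2 e4→1 e4→0 s4→1 s5→2 e7→1 e7→0 s13→1 s14→2 s14→3  — peak 3.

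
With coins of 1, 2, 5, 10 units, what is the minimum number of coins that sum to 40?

4

Use the largest denomination that fits, subtract, and repeat.
40 − 4×10→0
Total coins = 4 = 4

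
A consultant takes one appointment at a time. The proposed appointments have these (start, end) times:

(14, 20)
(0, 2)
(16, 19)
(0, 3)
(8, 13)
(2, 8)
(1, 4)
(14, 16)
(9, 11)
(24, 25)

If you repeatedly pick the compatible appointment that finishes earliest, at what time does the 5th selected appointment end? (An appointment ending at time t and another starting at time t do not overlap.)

Greedy by earliest finish: after sorting by end time, pick each interval compatible with the last pick.
By end time: (0,2), (0,3), (1,4), (2,8), (9,11), (8,13), (14,16), (16,19), (14,20), (24,25).
Pick (0,2); next start ≥ 2 → (2,8); next start ≥ 8 → (9,11); next start ≥ 11 → (14,16); next start ≥ 16 → (16,19); next start ≥ 19 → (24,25).
Selected: (0,2) (2,8) (9,11) (14,16) (16,19) (24,25)

19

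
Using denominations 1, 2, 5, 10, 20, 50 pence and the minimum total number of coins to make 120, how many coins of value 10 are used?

0

Greedy: take as many of the largest coin as possible, then repeat with the remainder.
120 − 2×50→20 − 1×20→0
Count of 10: 0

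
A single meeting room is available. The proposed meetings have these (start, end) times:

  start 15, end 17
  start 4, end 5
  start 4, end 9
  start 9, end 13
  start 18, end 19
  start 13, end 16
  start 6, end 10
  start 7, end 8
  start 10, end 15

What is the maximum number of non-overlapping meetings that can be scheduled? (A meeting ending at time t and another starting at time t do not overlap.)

5

Sort by end time and greedily take each interval whose start is ≥ the last chosen end.
Sorted by end: (4,5)  (7,8)  (4,9)  (6,10)  (9,13)  (10,15)  (13,16)  (15,17)  (18,19)
take (4,5); take (7,8); take (9,13); take (13,16); take (18,19).
Selected 5 meetings.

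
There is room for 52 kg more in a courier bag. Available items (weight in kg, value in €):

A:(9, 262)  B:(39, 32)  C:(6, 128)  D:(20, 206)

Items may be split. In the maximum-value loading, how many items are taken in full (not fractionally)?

Sort by value per unit weight and fill in that order.
Order: A (262/9=29.11) > C (128/6=21.33) > D (206/20=10.30) > B (32/39=0.82)
Fill: take A (9 @ 262) → take C (6 @ 128) → take D (20 @ 206) → take 17/39 of B → 13.95; 52/52 used.
3 item(s) taken whole; one partial (take 17/39 of B).

3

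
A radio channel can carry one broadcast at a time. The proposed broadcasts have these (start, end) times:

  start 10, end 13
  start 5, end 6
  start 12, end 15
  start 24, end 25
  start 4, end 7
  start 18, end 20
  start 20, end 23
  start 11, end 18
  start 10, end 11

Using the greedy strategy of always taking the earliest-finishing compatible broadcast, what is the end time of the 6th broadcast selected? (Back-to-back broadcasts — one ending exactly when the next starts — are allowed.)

25

Order by finish time; keep every interval that doesn't clash with the previous kept one.
Sorted by end: (5,6)  (4,7)  (10,11)  (10,13)  (12,15)  (11,18)  (18,20)  (20,23)  (24,25)
take (5,6); take (10,11); take (12,15); take (18,20); take (20,23); take (24,25).
Selected: (5,6) (10,11) (12,15) (18,20) (20,23) (24,25)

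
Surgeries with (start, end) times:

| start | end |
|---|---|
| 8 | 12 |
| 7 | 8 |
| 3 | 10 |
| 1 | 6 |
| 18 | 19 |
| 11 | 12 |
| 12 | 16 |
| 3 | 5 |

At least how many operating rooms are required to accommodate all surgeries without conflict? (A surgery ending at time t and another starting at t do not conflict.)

Events (time:±→running): 1:+→1 3:+→2 3:+→3 … peak 3.

3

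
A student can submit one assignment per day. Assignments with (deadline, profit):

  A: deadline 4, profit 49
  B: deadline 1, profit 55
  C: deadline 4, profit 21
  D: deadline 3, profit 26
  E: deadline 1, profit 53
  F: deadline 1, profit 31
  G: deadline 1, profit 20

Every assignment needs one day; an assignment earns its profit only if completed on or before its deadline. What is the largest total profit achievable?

151

Take jobs in profit order; each goes to the latest open slot no later than its deadline.
By profit: B(d1,55), E(d1,53), A(d4,49), F(d1,31), D(d3,26), C(d4,21), G(d1,20)
B→slot 1; E skipped; A→slot 4; F skipped; D→slot 3; C→slot 2; G skipped.
Profit = 55 + 21 + 26 + 49 = 151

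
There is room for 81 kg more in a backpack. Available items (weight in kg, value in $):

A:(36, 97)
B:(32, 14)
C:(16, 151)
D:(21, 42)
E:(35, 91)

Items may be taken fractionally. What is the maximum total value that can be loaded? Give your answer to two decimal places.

Greedy by value/weight ratio, highest first.
Ratios (sorted): C 9.44, A 2.69, E 2.60, D 2.00, B 0.44
take C (16 @ 151); take A (36 @ 97); take 29/35 of E → 75.40. Capacity used 81/81.
Total value = 323.40

323.40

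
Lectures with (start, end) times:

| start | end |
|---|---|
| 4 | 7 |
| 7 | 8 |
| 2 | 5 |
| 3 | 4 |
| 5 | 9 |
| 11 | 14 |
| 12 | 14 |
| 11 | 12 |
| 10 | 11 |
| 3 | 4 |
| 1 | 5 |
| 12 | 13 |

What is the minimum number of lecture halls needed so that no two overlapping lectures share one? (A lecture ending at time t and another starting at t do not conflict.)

Events (time:±→running): 1:+→1 2:+→2 3:+→3 3:+→4 … peak 4.

4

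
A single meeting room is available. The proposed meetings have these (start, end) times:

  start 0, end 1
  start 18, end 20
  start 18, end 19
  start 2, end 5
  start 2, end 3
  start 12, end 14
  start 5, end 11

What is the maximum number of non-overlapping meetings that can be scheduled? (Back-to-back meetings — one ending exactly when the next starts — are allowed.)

Greedy by earliest finish: after sorting by end time, pick each interval compatible with the last pick.
By end time: (0,1), (2,3), (2,5), (5,11), (12,14), (18,19), (18,20).
Pick (0,1); next start ≥ 1 → (2,3); next start ≥ 3 → (5,11); next start ≥ 11 → (12,14); next start ≥ 14 → (18,19).
Selected 5 meetings.

5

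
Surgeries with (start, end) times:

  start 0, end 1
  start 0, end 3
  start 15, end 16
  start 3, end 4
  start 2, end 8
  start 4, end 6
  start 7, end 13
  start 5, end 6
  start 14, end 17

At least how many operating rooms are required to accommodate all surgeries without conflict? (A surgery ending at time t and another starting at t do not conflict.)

3

The answer is the maximum number of intervals overlapping at any instant.
starts: [0, 0, 2, 3, 4, 5, 7, 14, 15]
ends:   [1, 3, 4, 6, 6, 8, 13, 16, 17]
s0→1 s0→2 e1→1 s2→2 e3→1 s3→2 e4→1 s4→2 s5→3  — peak 3.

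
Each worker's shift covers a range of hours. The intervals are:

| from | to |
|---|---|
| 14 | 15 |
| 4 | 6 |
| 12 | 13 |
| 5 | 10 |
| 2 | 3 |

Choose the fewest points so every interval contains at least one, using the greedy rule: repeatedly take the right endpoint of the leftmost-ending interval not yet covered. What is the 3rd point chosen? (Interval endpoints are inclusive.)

13

Sorted: [2,3] [4,6] [5,10] [12,13] [14,15]
{[2,3]} hit by 3; {[4,6],[5,10]} hit by 6; {[12,13]} hit by 13; {[14,15]} hit by 15.
Points: 3, 6, 13, 15 (4 total).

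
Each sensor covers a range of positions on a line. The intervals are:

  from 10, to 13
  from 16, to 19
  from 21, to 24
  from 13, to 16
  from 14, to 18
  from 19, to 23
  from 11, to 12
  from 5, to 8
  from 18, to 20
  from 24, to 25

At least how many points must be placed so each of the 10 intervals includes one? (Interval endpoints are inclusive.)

Sorted: [5,8] [11,12] [10,13] [13,16] [14,18] [16,19] [18,20] [19,23] [21,24] [24,25]
{[5,8]} hit by 8; {[11,12],[10,13]} hit by 12; {[13,16],[14,18],[16,19]} hit by 16; {[18,20],[19,23]} hit by 20; {[21,24],[24,25]} hit by 24.
Points: 8, 12, 16, 20, 24 (5 total).

5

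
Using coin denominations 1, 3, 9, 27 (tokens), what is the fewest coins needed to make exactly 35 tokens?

5

35 = 1×27 + 2×3 + 2×1
Total coins = 1 + 2 + 2 = 5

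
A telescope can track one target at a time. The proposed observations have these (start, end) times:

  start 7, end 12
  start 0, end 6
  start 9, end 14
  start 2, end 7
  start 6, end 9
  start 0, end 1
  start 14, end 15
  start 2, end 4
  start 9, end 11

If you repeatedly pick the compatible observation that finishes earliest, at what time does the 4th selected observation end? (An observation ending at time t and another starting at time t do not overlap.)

Sorted by end: (0,1)  (2,4)  (0,6)  (2,7)  (6,9)  (9,11)  (7,12)  (9,14)  (14,15)
take (0,1); take (2,4); take (6,9); take (9,11); skip (9,14); take (14,15).
Selected: (0,1) (2,4) (6,9) (9,11) (14,15)

11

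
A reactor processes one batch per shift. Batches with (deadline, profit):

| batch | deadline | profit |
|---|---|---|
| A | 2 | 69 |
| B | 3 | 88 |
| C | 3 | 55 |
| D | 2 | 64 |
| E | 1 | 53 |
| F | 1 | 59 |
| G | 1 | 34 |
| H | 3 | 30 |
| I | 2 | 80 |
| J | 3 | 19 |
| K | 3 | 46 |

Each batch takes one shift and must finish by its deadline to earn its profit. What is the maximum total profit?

237

Profit order: B=88 I=80 A=69 D=64 F=59 C=55 E=53 K=46 G=34 H=30 J=19
Assign: B→slot 3, I→slot 2, A→slot 1, D skipped, F skipped, C skipped, E skipped, K skipped, G skipped, H skipped, J skipped.
Slots: [1:A] [2:I] [3:B]
Profit = 69 + 80 + 88 = 237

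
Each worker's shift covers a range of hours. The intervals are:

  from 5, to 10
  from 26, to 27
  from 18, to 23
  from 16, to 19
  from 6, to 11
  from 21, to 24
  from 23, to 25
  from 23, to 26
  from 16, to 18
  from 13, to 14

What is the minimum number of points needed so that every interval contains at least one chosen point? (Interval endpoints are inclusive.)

Sort by right endpoint; whenever an interval is uncovered, place a point at its right end.
By right end: [5,10]  [6,11]  [13,14]  [16,18]  [16,19]  [18,23]  [21,24]  [23,25]  [23,26]  [26,27]
[5,10] uncovered → point at 10; [13,14] uncovered → point at 14; [16,18] uncovered → point at 18; [21,24] uncovered → point at 24; [26,27] uncovered → point at 27.
Points: 10, 14, 18, 24, 27 (5 total).

5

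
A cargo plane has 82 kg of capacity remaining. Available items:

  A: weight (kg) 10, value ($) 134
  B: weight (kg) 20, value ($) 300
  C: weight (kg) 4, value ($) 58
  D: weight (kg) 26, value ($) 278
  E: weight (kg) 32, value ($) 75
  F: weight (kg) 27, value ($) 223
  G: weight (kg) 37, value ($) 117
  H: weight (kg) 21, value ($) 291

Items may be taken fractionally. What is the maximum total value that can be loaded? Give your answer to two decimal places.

1069.26

Sort by value per unit weight and fill in that order.
Ratios (sorted): B 15.00, C 14.50, H 13.86, A 13.40, D 10.69, F 8.26, G 3.16, E 2.34
take B (20 @ 300); take C (4 @ 58); take H (21 @ 291); take A (10 @ 134); take D (26 @ 278); take 1/27 of F → 8.26. Capacity used 82/82.
Total value = 1069.26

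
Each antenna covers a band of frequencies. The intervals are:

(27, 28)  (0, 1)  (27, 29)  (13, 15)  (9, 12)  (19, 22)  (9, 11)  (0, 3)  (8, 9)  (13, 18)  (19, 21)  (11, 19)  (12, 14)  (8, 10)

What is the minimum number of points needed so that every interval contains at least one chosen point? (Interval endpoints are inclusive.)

5

Process intervals by earliest right end; each time one isn't hit yet, stab at its right endpoint.
Sorted: [0,1] [0,3] [8,9] [8,10] [9,11] [9,12] [12,14] [13,15] [13,18] [11,19] [19,21] [19,22] [27,28] [27,29]
{[0,1],[0,3]} hit by 1; {[8,9],[8,10],[9,11],[9,12]} hit by 9; {[12,14],[13,15],[13,18],[11,19]} hit by 14; {[19,21],[19,22]} hit by 21; {[27,28],[27,29]} hit by 28.
Points: 1, 9, 14, 21, 28 (5 total).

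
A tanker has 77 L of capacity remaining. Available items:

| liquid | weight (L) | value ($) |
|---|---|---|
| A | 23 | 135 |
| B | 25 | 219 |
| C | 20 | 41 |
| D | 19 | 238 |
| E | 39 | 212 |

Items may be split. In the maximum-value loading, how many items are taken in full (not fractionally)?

Sort by value per unit weight and fill in that order.
Order: D (238/19=12.53) > B (219/25=8.76) > A (135/23=5.87) > E (212/39=5.44) > C (41/20=2.05)
Fill: take D (19 @ 238) → take B (25 @ 219) → take A (23 @ 135) → take 10/39 of E → 54.36; 77/77 used.
3 item(s) taken whole; one partial (take 10/39 of E).

3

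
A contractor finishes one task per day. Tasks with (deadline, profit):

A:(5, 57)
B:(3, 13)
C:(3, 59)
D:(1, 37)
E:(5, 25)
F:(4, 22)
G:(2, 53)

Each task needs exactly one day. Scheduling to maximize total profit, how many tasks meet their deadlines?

5

Take jobs in profit order; each goes to the latest open slot no later than its deadline.
Profit order: C=59 A=57 G=53 D=37 E=25 F=22 B=13
Assign: C→slot 3, A→slot 5, G→slot 2, D→slot 1, E→slot 4, F skipped, B skipped.
Slots: [1:D] [2:G] [3:C] [4:E] [5:A]
5 of 7 scheduled.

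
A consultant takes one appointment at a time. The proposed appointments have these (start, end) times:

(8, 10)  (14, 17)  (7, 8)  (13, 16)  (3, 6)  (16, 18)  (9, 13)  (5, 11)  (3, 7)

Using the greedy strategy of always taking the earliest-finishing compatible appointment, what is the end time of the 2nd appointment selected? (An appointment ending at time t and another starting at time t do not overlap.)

8

Greedy by earliest finish: after sorting by end time, pick each interval compatible with the last pick.
Sorted by end: (3,6)  (3,7)  (7,8)  (8,10)  (5,11)  (9,13)  (13,16)  (14,17)  (16,18)
take (3,6); take (7,8); take (8,10); take (13,16); skip (14,17); take (16,18).
Selected: (3,6) (7,8) (8,10) (13,16) (16,18)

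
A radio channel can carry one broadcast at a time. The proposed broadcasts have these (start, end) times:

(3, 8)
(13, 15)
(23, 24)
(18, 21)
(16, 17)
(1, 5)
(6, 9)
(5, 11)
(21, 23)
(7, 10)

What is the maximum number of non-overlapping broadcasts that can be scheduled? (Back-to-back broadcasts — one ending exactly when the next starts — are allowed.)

7

By end time: (1,5), (3,8), (6,9), (7,10), (5,11), (13,15), (16,17), (18,21), (21,23), (23,24).
Pick (1,5); next start ≥ 5 → (6,9); next start ≥ 9 → (13,15); next start ≥ 15 → (16,17); next start ≥ 17 → (18,21); next start ≥ 21 → (21,23); next start ≥ 23 → (23,24).
Selected 7 broadcasts.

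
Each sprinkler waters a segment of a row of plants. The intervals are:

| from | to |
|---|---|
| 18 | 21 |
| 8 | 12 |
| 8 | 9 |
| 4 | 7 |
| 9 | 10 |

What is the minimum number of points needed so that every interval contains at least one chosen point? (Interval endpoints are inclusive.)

Sort by right endpoint; whenever an interval is uncovered, place a point at its right end.
By right end: [4,7]  [8,9]  [9,10]  [8,12]  [18,21]
[4,7] uncovered → point at 7; [8,9] uncovered → point at 9; [18,21] uncovered → point at 21.
Points: 7, 9, 21 (3 total).

3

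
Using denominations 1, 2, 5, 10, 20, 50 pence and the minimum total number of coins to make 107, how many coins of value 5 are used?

Greedy: take as many of the largest coin as possible, then repeat with the remainder.
107 = 2×50 + 1×5 + 1×2
Count of 5: 1

1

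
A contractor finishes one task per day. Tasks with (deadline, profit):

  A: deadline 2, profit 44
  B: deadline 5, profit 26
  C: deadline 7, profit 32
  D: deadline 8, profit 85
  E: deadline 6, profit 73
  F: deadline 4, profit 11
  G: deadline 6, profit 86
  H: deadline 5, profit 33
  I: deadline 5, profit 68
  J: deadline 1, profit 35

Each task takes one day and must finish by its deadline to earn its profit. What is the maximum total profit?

456

Sort by profit descending; place each in the latest free slot ≤ its deadline.
By profit: G(d6,86), D(d8,85), E(d6,73), I(d5,68), A(d2,44), J(d1,35), H(d5,33), C(d7,32), B(d5,26), F(d4,11)
G→slot 6; D→slot 8; E→slot 5; I→slot 4; A→slot 2; J→slot 1; H→slot 3; C→slot 7; B skipped; F skipped.
Profit = 35 + 44 + 33 + 68 + 73 + 86 + 32 + 85 = 456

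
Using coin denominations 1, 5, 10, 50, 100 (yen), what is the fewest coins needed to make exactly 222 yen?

Use the largest denomination that fits, subtract, and repeat.
222 − 2×100→22 − 2×10→2 − 2×1→0
Total coins = 2 + 2 + 2 = 6

6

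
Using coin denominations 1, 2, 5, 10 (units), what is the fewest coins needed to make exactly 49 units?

49 − 4×10→9 − 1×5→4 − 2×2→0
Total coins = 4 + 1 + 2 = 7

7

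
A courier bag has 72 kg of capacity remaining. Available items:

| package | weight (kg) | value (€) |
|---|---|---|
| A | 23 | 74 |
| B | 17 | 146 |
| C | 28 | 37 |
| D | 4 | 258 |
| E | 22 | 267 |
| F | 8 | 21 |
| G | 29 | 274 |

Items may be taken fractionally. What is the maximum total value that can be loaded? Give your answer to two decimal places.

Sort by value per unit weight and fill in that order.
Order: D (258/4=64.50) > E (267/22=12.14) > G (274/29=9.45) > B (146/17=8.59) > A (74/23=3.22) > F (21/8=2.62) > C (37/28=1.32)
Fill: take D (4 @ 258) → take E (22 @ 267) → take G (29 @ 274) → take B (17 @ 146); 72/72 used.
Total value = 945.00

945.00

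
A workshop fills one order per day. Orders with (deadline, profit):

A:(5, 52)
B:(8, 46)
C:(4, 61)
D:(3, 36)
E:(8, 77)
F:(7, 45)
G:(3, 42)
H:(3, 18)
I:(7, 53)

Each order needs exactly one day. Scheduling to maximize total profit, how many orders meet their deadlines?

Sort by profit descending; place each in the latest free slot ≤ its deadline.
Profit order: E=77 C=61 I=53 A=52 B=46 F=45 G=42 D=36 H=18
Assign: E→slot 8, C→slot 4, I→slot 7, A→slot 5, B→slot 6, F→slot 3, G→slot 2, D→slot 1, H skipped.
Slots: [1:D] [2:G] [3:F] [4:C] [5:A] [6:B] [7:I] [8:E]
8 of 9 scheduled.

8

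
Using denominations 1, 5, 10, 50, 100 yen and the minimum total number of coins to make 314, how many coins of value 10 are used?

314 − 3×100→14 − 1×10→4 − 4×1→0
Count of 10: 1

1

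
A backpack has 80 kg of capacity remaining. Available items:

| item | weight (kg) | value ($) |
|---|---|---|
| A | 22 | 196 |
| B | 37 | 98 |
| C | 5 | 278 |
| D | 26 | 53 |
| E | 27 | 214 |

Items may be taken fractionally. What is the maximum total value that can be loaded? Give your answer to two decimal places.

756.86

Ratios (sorted): C 55.60, A 8.91, E 7.93, B 2.65, D 2.04
take C (5 @ 278); take A (22 @ 196); take E (27 @ 214); take 26/37 of B → 68.86. Capacity used 80/80.
Total value = 756.86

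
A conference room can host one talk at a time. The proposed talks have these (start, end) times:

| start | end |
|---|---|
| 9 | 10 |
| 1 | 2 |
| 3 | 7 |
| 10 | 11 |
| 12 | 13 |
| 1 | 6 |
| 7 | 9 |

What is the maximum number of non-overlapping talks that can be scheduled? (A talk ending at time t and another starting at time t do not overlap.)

Sorted by end: (1,2)  (1,6)  (3,7)  (7,9)  (9,10)  (10,11)  (12,13)
take (1,2); take (3,7); take (7,9); take (9,10); take (10,11); take (12,13).
Selected 6 talks.

6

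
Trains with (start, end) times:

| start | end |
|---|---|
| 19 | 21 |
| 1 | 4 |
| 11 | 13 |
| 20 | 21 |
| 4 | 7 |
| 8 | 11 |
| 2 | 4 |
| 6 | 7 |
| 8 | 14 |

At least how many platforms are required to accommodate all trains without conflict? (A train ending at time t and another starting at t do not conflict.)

starts: [1, 2, 4, 6, 8, 8, 11, 19, 20]
ends:   [4, 4, 7, 7, 11, 13, 14, 21, 21]
s1→1 s2→2  — peak 2.

2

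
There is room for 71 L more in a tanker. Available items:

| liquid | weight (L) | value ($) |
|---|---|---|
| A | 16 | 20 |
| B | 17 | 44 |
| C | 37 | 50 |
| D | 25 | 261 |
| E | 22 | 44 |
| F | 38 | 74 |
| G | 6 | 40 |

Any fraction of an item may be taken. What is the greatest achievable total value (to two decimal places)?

Sort by value per unit weight and fill in that order.
Order: D (261/25=10.44) > G (40/6=6.67) > B (44/17=2.59) > E (44/22=2.00) > F (74/38=1.95) > C (50/37=1.35) > A (20/16=1.25)
Fill: take D (25 @ 261) → take G (6 @ 40) → take B (17 @ 44) → take E (22 @ 44) → take 1/38 of F → 1.95; 71/71 used.
Total value = 390.95

390.95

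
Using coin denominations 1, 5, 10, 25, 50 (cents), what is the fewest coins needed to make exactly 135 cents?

135 = 2×50 + 1×25 + 1×10
Total coins = 2 + 1 + 1 = 4

4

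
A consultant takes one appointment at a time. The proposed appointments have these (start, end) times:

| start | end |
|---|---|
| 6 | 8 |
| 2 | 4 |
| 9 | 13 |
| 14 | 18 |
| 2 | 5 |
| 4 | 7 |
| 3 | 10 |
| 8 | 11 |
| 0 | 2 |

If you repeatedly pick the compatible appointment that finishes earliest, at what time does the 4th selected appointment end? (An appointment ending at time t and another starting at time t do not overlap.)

11

Order by finish time; keep every interval that doesn't clash with the previous kept one.
By end time: (0,2), (2,4), (2,5), (4,7), (6,8), (3,10), (8,11), (9,13), (14,18).
Pick (0,2); next start ≥ 2 → (2,4); next start ≥ 4 → (4,7); next start ≥ 7 → (8,11); next start ≥ 11 → (14,18).
Selected: (0,2) (2,4) (4,7) (8,11) (14,18)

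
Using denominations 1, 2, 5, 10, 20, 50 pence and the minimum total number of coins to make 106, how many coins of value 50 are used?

106 − 2×50→6 − 1×5→1 − 1×1→0
Count of 50: 2

2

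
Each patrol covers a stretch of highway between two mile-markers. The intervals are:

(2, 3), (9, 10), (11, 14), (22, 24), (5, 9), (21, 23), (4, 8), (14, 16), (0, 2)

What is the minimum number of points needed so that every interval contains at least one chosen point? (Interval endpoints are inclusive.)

5

By right end: [0,2]  [2,3]  [4,8]  [5,9]  [9,10]  [11,14]  [14,16]  [21,23]  [22,24]
[0,2] uncovered → point at 2; [4,8] uncovered → point at 8; [9,10] uncovered → point at 10; [11,14] uncovered → point at 14; [21,23] uncovered → point at 23.
Points: 2, 8, 10, 14, 23 (5 total).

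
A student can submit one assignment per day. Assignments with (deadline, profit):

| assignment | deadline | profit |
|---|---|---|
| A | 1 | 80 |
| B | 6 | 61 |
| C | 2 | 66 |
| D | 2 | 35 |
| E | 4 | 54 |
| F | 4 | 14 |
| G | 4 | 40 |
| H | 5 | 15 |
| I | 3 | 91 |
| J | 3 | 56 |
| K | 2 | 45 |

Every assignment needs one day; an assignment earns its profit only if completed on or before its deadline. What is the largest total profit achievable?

Take jobs in profit order; each goes to the latest open slot no later than its deadline.
Profit order: I=91 A=80 C=66 B=61 J=56 E=54 K=45 G=40 D=35 H=15 F=14
Assign: I→slot 3, A→slot 1, C→slot 2, B→slot 6, J skipped, E→slot 4, K skipped, G skipped, D skipped, H→slot 5, F skipped.
Slots: [1:A] [2:C] [3:I] [4:E] [5:H] [6:B]
Profit = 80 + 66 + 91 + 54 + 15 + 61 = 367

367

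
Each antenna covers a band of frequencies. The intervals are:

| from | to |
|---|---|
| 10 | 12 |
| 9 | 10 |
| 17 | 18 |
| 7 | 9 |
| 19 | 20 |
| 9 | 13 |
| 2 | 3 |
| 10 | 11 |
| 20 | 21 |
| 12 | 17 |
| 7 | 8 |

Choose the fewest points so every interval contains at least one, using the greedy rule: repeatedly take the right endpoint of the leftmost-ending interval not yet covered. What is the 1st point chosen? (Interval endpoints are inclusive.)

Sort by right endpoint; whenever an interval is uncovered, place a point at its right end.
Sorted: [2,3] [7,8] [7,9] [9,10] [10,11] [10,12] [9,13] [12,17] [17,18] [19,20] [20,21]
{[2,3]} hit by 3; {[7,8],[7,9]} hit by 8; {[9,10],[10,11],[10,12],[9,13]} hit by 10; {[12,17],[17,18]} hit by 17; {[19,20],[20,21]} hit by 20.
Points: 3, 8, 10, 17, 20 (5 total).

3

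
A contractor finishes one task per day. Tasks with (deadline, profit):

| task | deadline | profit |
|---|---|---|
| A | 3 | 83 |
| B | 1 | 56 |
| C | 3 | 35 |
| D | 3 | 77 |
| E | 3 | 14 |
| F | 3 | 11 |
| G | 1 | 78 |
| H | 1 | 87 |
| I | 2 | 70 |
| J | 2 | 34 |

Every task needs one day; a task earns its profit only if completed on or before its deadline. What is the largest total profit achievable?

247

Profit order: H=87 A=83 G=78 D=77 I=70 B=56 C=35 J=34 E=14 F=11
Assign: H→slot 1, A→slot 3, G skipped, D→slot 2, I skipped, B skipped, C skipped, J skipped, E skipped, F skipped.
Slots: [1:H] [2:D] [3:A]
Profit = 87 + 77 + 83 = 247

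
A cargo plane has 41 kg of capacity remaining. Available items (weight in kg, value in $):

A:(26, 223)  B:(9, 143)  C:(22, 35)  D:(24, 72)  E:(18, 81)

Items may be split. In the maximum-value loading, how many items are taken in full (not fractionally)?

Greedy by value/weight ratio, highest first.
Order: B (143/9=15.89) > A (223/26=8.58) > E (81/18=4.50) > D (72/24=3.00) > C (35/22=1.59)
Fill: take B (9 @ 143) → take A (26 @ 223) → take 6/18 of E → 27.00; 41/41 used.
2 item(s) taken whole; one partial (take 6/18 of E).

2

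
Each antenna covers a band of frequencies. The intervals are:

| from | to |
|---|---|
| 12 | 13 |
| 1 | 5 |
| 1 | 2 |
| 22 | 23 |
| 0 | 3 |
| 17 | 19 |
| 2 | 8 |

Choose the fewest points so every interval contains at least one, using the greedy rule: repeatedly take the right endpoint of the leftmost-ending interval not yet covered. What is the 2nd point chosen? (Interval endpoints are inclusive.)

13

Sort by right endpoint; whenever an interval is uncovered, place a point at its right end.
Sorted: [1,2] [0,3] [1,5] [2,8] [12,13] [17,19] [22,23]
{[1,2],[0,3],[1,5],[2,8]} hit by 2; {[12,13]} hit by 13; {[17,19]} hit by 19; {[22,23]} hit by 23.
Points: 2, 13, 19, 23 (4 total).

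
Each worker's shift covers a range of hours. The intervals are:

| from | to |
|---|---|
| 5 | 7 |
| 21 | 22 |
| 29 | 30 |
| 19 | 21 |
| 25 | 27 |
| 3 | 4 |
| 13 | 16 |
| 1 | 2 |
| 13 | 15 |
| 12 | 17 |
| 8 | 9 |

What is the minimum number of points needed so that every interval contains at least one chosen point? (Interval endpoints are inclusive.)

8

Process intervals by earliest right end; each time one isn't hit yet, stab at its right endpoint.
Sorted: [1,2] [3,4] [5,7] [8,9] [13,15] [13,16] [12,17] [19,21] [21,22] [25,27] [29,30]
{[1,2]} hit by 2; {[3,4]} hit by 4; {[5,7]} hit by 7; {[8,9]} hit by 9; {[13,15],[13,16],[12,17]} hit by 15; {[19,21],[21,22]} hit by 21; {[25,27]} hit by 27; {[29,30]} hit by 30.
Points: 2, 4, 7, 9, 15, 21, 27, 30 (8 total).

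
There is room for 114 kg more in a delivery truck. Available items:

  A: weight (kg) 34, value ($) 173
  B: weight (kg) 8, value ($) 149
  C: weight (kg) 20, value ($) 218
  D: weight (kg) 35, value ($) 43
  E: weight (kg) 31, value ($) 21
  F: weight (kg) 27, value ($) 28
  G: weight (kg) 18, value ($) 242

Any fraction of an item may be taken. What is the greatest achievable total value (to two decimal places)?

Sort by value per unit weight and fill in that order.
Order: B (149/8=18.62) > G (242/18=13.44) > C (218/20=10.90) > A (173/34=5.09) > D (43/35=1.23) > F (28/27=1.04) > E (21/31=0.68)
Fill: take B (8 @ 149) → take G (18 @ 242) → take C (20 @ 218) → take A (34 @ 173) → take 34/35 of D → 41.77; 114/114 used.
Total value = 823.77

823.77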